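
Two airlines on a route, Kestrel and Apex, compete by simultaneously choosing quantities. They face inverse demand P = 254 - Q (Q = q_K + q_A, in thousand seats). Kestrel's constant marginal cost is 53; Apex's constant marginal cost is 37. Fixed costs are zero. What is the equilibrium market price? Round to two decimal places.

Kestrel's profit: π_K = (254 - Q)q_K - (53q_K). Setting ∂π_K/∂q_K = 0: 201 - 2q_K - (q_A) = 0.
Apex's profit: π_A = (254 - Q)q_A - (37q_A). Setting ∂π_A/∂q_A = 0: 217 - 2q_A - (q_K) = 0.
So q_K = (201 - q_A)/2 and q_A = (217 - q_K)/2.
Solving the pair: q_K = 185/3, q_A = 233/3.
Total output Q = 418/3, so price P = 254 - 418/3 = 344/3.

114.67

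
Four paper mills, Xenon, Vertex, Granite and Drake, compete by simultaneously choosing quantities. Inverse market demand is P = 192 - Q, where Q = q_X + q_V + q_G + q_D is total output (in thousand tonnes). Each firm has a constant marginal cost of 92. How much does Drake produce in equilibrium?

20

Each firm earns π_i = (192 - Q)q_i - 92q_i.
First-order condition (treating rivals' output as given): 100 - 2q_i - Σ_{j≠i} q_j = 0.
By symmetry each firm produces the same amount; substituting Σ_{j≠i} q_j = 3q_i yields q_i = 100/5 = 20.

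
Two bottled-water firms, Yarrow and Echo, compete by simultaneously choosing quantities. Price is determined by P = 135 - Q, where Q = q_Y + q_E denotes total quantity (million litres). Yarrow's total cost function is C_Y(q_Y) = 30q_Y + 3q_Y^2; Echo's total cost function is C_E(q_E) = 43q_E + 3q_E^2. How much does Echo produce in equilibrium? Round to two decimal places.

10.02

Yarrow's profit: π_Y = (135 - Q)q_Y - (30q_Y + 3q_Y²). Setting ∂π_Y/∂q_Y = 0: 105 - 8q_Y - (q_E) = 0.
Echo's first-order condition: 92 - 8q_E - (q_Y) = 0.
So q_Y = (105 - q_E)/8 and q_E = (92 - q_Y)/8.
Solving the pair: q_Y = 748/63, q_E = 631/63.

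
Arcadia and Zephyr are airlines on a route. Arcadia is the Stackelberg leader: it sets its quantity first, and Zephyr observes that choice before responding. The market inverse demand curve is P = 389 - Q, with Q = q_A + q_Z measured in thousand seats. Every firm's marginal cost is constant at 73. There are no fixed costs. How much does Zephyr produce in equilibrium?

79

The follower Zephyr best-responds to any q_A: π_Z = (389 - Q)q_Z - 73q_Z.
Setting the follower's marginal profit to zero, 316 - q_A - 2q_Z = 0, i.e. q_Z = (316 - q_A)/2.
Arcadia substitutes q_Z(q_A) into its own profit: π_A = q_A(389 - q_A - (316 - q_A)/2) - 73q_A = (231 - (1/2)q_A)q_A - 73q_A.
Leader FOC: 158 - q_A = 0, so q_A = 158.
Then q_Z = (316 - 158)/2 = 79.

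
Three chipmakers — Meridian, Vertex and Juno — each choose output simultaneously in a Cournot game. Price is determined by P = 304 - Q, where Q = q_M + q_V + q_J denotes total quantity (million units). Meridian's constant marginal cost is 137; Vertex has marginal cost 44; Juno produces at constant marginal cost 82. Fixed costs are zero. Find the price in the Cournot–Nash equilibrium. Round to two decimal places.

Meridian's profit: π_M = (304 - Q)q_M - (137q_M). Setting ∂π_M/∂q_M = 0: 167 - 2q_M - (q_V + q_J) = 0.
Vertex's first-order condition: 260 - 2q_V - (q_M + q_J) = 0.
Juno's first-order condition: 222 - 2q_J - (q_M + q_V) = 0.
Adding the 3 first-order conditions: 649 − 4Q = 0, so Q = 649/4.
Back-substituting: q_M = (167 − 649/4) = 19/4, q_V = (260 − 649/4) = 391/4, q_J = (222 − 649/4) = 239/4.
Total output Q = 649/4, so price P = 304 - 649/4 = 567/4.

141.75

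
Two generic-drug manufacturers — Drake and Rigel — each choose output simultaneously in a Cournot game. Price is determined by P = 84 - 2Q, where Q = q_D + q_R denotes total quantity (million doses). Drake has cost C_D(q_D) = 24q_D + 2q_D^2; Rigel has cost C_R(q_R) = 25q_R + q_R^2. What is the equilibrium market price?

57

Drake's profit: π_D = (84 - 2Q)q_D - (24q_D + 2q_D²). Setting ∂π_D/∂q_D = 0: 60 - 8q_D - 2(q_R) = 0.
Rigel's profit: π_R = (84 - 2Q)q_R - (25q_R + q_R²). Setting ∂π_R/∂q_R = 0: 59 - 6q_R - 2(q_D) = 0.
Best responses: q_D = (60 - 2q_R)/8, q_R = (59 - 2q_D)/6.
Substituting one into the other gives q_D = 11/2 and q_R = 8.
Total output Q = 27/2, so price P = 84 - 2·(27/2) = 57.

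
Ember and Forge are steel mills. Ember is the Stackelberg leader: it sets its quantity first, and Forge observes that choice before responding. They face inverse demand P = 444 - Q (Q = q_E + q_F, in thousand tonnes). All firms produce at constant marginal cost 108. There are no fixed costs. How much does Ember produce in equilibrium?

168

Solve by backward induction. Given q_E, the follower Forge maximises π_F = (444 - q_E - q_F)q_F - 108q_F.
Setting the follower's marginal profit to zero, 336 - q_E - 2q_F = 0, i.e. q_F = (336 - q_E)/2.
Ember substitutes q_F(q_E) into its own profit: π_E = q_E(444 - q_E - (336 - q_E)/2) - 108q_E = (276 - (1/2)q_E)q_E - 108q_E.
Leader FOC: 168 - q_E = 0, so q_E = 168.
Then q_F = (336 - 168)/2 = 84.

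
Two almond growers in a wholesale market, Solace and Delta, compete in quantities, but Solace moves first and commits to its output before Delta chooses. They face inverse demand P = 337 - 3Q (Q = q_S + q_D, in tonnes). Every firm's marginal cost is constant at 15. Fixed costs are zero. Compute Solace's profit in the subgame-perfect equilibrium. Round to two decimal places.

Solve by backward induction. Given q_S, the follower Delta maximises π_D = (337 - 3q_S - 3q_D)q_D - 15q_D.
Follower FOC: 322 - 3q_S - 6q_D = 0, so q_D(q_S) = (322 - 3q_S)/6.
Solace substitutes q_D(q_S) into its own profit: π_S = q_S(337 - 3q_S - (322 - 3q_S)/2) - 15q_S = (176 - (3/2)q_S)q_S - 15q_S.
The leader's first-order condition 161 - 3q_S = 0 yields q_S = 161/3.
Then q_D = (322 - 3·(161/3))/6 = 161/6.
Price P = 337 - 3·(161/2) = 191/2.
Solace's profit: (191/2 - 15)·(161/3) = 4320.1667.

4320.17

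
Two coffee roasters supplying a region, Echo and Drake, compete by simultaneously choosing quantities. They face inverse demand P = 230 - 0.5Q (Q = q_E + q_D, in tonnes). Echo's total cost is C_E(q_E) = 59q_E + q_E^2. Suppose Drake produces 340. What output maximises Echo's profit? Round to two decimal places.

With the rival's output fixed at 340, Echo's profit is π_E = (230 - (1/2)·340 - (1/2)q_E)q_E - (59q_E + q_E²) = (60 - (1/2)q_E)q_E - (59q_E + q_E²).
∂π_E/∂q_E = 1 - 3q_E = 0, so q_E = 1/3.

0.33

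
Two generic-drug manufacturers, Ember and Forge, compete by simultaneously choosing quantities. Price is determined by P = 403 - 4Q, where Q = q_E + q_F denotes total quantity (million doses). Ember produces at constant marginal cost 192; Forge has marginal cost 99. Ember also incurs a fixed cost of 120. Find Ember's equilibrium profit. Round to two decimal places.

266.78

Ember's profit: π_E = (403 - 4Q)q_E - (192q_E). Setting ∂π_E/∂q_E = 0: 211 - 8q_E - 4(q_F) = 0.
Forge's first-order condition: 304 - 8q_F - 4(q_E) = 0.
Best responses: q_E = (211 - 4q_F)/8, q_F = (304 - 4q_E)/8.
Substituting one into the other gives q_E = 59/6 and q_F = 397/12.
Price P = 403 - 4·(515/12) = 694/3.
Ember's profit: (694/3 - 192)·(59/6) - 120 = 266.7778.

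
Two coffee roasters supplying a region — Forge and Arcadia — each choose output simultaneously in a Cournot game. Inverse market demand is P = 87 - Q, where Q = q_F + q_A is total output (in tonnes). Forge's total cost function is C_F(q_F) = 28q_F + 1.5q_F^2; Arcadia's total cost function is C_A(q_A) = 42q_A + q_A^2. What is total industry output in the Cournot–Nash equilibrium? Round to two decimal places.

Forge's profit: π_F = (87 - Q)q_F - (28q_F + (3/2)q_F²). Setting ∂π_F/∂q_F = 0: 59 - 5q_F - (q_A) = 0.
Arcadia's profit: π_A = (87 - Q)q_A - (42q_A + q_A²). Setting ∂π_A/∂q_A = 0: 45 - 4q_A - (q_F) = 0.
Rearranging gives the reaction functions q_F = (59 - q_A)/5 and q_A = (45 - q_F)/4.
Solving the pair: q_F = 191/19, q_A = 166/19.
Total output Q = 191/19 + 166/19 = 357/19.

18.79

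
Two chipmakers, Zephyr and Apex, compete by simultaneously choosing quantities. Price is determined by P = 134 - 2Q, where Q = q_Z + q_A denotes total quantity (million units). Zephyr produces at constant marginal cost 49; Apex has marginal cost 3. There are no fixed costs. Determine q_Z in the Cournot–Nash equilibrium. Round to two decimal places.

Zephyr's profit: π_Z = (134 - 2Q)q_Z - (49q_Z). Setting ∂π_Z/∂q_Z = 0: 85 - 4q_Z - 2(q_A) = 0.
Apex's first-order condition: 131 - 4q_A - 2(q_Z) = 0.
Best responses: q_Z = (85 - 2q_A)/4, q_A = (131 - 2q_Z)/4.
Solving the pair: q_Z = 13/2, q_A = 59/2.

6.50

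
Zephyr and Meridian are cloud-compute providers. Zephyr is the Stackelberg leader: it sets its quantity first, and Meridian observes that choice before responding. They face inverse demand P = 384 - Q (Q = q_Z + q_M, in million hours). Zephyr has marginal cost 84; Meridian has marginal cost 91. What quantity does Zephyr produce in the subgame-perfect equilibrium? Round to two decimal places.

153.50

Solve by backward induction. Given q_Z, the follower Meridian maximises π_M = (384 - q_Z - q_M)q_M - 91q_M.
∂π_M/∂q_M = 293 - q_Z - 2q_M = 0 gives the reaction function q_M = (293 - q_Z)/2.
The leader anticipates this reaction. Substituting into P = 384 - Q gives P = 475/2 - (1/2)q_Z, so π_Z = (475/2 - (1/2)q_Z)q_Z - 84q_Z.
Leader FOC: 307/2 - q_Z = 0, so q_Z = 307/2.
Then q_M = (293 - 307/2)/2 = 279/4.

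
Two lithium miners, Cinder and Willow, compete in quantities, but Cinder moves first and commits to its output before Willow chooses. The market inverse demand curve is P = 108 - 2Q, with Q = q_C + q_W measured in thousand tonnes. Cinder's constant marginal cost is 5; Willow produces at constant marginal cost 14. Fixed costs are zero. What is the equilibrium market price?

33

The follower Willow best-responds to any q_C: π_W = (108 - 2Q)q_W - 14q_W.
Setting the follower's marginal profit to zero, 94 - 2q_C - 4q_W = 0, i.e. q_W = (94 - 2q_C)/4.
The leader anticipates this reaction. Substituting into P = 108 - 2Q gives P = 61 - q_C, so π_C = (61 - q_C)q_C - 5q_C.
Leader FOC: 56 - 2q_C = 0, so q_C = 28.
Then q_W = (94 - 2·28)/4 = 19/2.
Total output Q = 75/2, so price P = 108 - 2·(75/2) = 33.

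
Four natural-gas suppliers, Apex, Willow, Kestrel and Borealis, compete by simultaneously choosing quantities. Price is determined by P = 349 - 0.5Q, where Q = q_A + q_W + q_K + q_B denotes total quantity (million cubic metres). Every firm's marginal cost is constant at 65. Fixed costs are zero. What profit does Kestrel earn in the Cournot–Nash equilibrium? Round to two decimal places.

A representative firm's profit is π_i = q_i(349 - 0.5Q) - 65q_i.
First-order condition (treating rivals' output as given): 284 - q_i - (1/2)·Σ_{j≠i} q_j = 0.
By symmetry each firm produces the same amount; substituting Σ_{j≠i} q_j = 3q_i yields q_i = 284/(5/2) = 568/5.
Price P = 349 - (1/2)·454.4000 = 609/5.
Kestrel's profit: (609/5 - 65)·(568/5) = 6452.4800.

6452.48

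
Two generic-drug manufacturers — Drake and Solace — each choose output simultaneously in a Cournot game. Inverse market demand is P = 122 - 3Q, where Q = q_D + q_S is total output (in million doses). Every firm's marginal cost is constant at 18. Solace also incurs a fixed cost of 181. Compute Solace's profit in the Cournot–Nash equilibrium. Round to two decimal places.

219.59

A representative firm's profit is π_i = q_i(122 - 3Q) - 18q_i.
Setting ∂π_i/∂q_i = 0 with rivals' quantities fixed: 104 - 6q_i - 3q_j = 0.
With identical firms every q_j equals q_i, so q_j = q_i and 104 = 9q_i, giving q_i = 104/9.
Price P = 122 - 3·(208/9) = 158/3.
Solace's profit: (158/3 - 18)·(104/9) - 181 = 219.5926.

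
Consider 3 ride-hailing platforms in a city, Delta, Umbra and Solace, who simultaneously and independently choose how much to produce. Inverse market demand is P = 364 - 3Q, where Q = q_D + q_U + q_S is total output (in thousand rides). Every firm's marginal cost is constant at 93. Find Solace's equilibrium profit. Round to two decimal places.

1530.02

A representative firm's profit is π_i = q_i(364 - 3Q) - 93q_i.
Setting ∂π_i/∂q_i = 0 with rivals' quantities fixed: 271 - 6q_i - 3·Σ_{j≠i} q_j = 0.
By symmetry each firm produces the same amount; substituting Σ_{j≠i} q_j = 2q_i yields q_i = 271/12.
Price P = 364 - 3·(271/4) = 643/4.
Solace's profit: (643/4 - 93)·(271/12) = 1530.0208.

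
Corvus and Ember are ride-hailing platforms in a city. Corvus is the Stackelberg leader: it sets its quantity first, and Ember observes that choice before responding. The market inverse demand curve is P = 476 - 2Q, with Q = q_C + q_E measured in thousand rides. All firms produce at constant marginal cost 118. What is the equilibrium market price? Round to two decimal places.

207.50

The follower Ember best-responds to any q_C: π_E = (476 - 2Q)q_E - 118q_E.
∂π_E/∂q_E = 358 - 2q_C - 4q_E = 0 gives the reaction function q_E = (358 - 2q_C)/4.
The leader anticipates this reaction. Substituting into P = 476 - 2Q gives P = 297 - q_C, so π_C = (297 - q_C)q_C - 118q_C.
The leader's first-order condition 179 - 2q_C = 0 yields q_C = 179/2.
Then q_E = (358 - 2·(179/2))/4 = 179/4.
Total output Q = 537/4, so price P = 476 - 2·(537/4) = 415/2.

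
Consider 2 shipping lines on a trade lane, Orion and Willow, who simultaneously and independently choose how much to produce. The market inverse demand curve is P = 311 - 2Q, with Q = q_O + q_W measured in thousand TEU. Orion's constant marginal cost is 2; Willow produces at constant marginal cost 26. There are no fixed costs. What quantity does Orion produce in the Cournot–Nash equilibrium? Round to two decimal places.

Orion's profit: π_O = (311 - 2Q)q_O - (2q_O). Setting ∂π_O/∂q_O = 0: 309 - 4q_O - 2(q_W) = 0.
Willow's first-order condition: 285 - 4q_W - 2(q_O) = 0.
Best responses: q_O = (309 - 2q_W)/4, q_W = (285 - 2q_O)/4.
Solving the pair: q_O = 111/2, q_W = 87/2.

55.50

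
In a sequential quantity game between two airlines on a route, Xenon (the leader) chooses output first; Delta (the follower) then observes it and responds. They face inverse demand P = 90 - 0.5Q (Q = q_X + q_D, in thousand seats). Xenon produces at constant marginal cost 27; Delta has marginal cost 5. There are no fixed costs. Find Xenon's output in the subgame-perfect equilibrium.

Solve by backward induction. Given q_X, the follower Delta maximises π_D = (90 - (1/2)q_X - (1/2)q_D)q_D - 5q_D.
Setting the follower's marginal profit to zero, 85 - (1/2)q_X - q_D = 0, i.e. q_D = (85 - (1/2)q_X).
Xenon substitutes q_D(q_X) into its own profit: π_X = q_X(90 - (1/2)q_X - (85 - (1/2)q_X)/2) - 27q_X = (95/2 - (1/4)q_X)q_X - 27q_X.
Leader FOC: 41/2 - (1/2)q_X = 0, so q_X = 41.
Then q_D = (85 - (1/2)·41) = 129/2.

41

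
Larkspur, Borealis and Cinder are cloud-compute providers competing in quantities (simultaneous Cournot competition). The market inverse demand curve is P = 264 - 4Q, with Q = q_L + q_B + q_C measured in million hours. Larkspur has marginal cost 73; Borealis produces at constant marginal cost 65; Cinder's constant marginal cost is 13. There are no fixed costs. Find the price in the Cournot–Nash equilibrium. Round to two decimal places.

103.75

Larkspur's profit: π_L = (264 - 4Q)q_L - (73q_L). Setting ∂π_L/∂q_L = 0: 191 - 8q_L - 4(q_B + q_C) = 0.
Borealis's first-order condition: 199 - 8q_B - 4(q_L + q_C) = 0.
Cinder's first-order condition: 251 - 8q_C - 4(q_L + q_B) = 0.
Summing all 3 equations gives 641 − 16Q = 0, hence Q = 641/16.
Back-substituting: q_L = (191 − 641/4)/4 = 123/16, q_B = (199 − 641/4)/4 = 155/16, q_C = (251 − 641/4)/4 = 363/16.
Total output Q = 641/16, so price P = 264 - 4·(641/16) = 415/4.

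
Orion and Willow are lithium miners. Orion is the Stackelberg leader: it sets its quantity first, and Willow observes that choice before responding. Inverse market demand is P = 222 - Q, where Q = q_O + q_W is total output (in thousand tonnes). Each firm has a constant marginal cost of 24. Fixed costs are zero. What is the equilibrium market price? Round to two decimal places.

Solve by backward induction. Given q_O, the follower Willow maximises π_W = (222 - q_O - q_W)q_W - 24q_W.
∂π_W/∂q_W = 198 - q_O - 2q_W = 0 gives the reaction function q_W = (198 - q_O)/2.
Orion substitutes q_W(q_O) into its own profit: π_O = q_O(222 - q_O - (198 - q_O)/2) - 24q_O = (123 - (1/2)q_O)q_O - 24q_O.
The leader's first-order condition 99 - q_O = 0 yields q_O = 99.
Then q_W = (198 - 99)/2 = 99/2.
Total output Q = 297/2, so price P = 222 - 297/2 = 147/2.

73.50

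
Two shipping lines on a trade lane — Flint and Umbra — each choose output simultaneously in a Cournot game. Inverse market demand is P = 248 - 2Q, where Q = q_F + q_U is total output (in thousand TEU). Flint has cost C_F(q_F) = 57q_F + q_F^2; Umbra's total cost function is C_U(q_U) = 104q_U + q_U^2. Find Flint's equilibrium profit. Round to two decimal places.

2156.73

Flint's profit: π_F = (248 - 2Q)q_F - (57q_F + q_F²). Setting ∂π_F/∂q_F = 0: 191 - 6q_F - 2(q_U) = 0.
Umbra's profit: π_U = (248 - 2Q)q_U - (104q_U + q_U²). Setting ∂π_U/∂q_U = 0: 144 - 6q_U - 2(q_F) = 0.
So q_F = (191 - 2q_U)/6 and q_U = (144 - 2q_F)/6.
Substituting one into the other gives q_F = 429/16 and q_U = 241/16.
Price P = 248 - 2·(335/8) = 657/4.
Flint's profit: (657/4)·(429/16) - 57·(429/16) - (429/16)² = 2156.7305.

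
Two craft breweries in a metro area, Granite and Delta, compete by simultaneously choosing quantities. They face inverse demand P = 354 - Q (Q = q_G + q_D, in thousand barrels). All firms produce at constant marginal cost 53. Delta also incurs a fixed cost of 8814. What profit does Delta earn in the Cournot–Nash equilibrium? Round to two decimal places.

A representative firm's profit is π_i = q_i(354 - Q) - 53q_i.
First-order condition (treating rivals' output as given): 301 - 2q_i - q_j = 0.
By symmetry each firm produces the same amount; substituting q_j = q_i yields q_i = 301/3.
Price P = 354 - 602/3 = 460/3.
Delta's profit: (460/3 - 53)·(301/3) - 8814 = 1252.7778.

1252.78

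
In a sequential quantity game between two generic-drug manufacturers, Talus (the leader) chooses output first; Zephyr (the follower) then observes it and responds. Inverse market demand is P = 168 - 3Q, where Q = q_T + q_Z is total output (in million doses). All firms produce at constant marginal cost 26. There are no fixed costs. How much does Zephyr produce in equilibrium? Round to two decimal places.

11.83

The follower Zephyr best-responds to any q_T: π_Z = (168 - 3Q)q_Z - 26q_Z.
Follower FOC: 142 - 3q_T - 6q_Z = 0, so q_Z(q_T) = (142 - 3q_T)/6.
Talus substitutes q_Z(q_T) into its own profit: π_T = q_T(168 - 3q_T - (142 - 3q_T)/2) - 26q_T = (97 - (3/2)q_T)q_T - 26q_T.
Leader FOC: 71 - 3q_T = 0, so q_T = 71/3.
Then q_Z = (142 - 3·(71/3))/6 = 71/6.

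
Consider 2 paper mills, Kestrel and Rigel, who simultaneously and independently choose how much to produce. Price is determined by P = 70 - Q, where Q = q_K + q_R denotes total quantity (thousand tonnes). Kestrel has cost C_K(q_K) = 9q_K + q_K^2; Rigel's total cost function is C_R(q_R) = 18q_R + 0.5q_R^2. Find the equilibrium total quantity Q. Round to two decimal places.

Kestrel's profit: π_K = (70 - Q)q_K - (9q_K + q_K²). Setting ∂π_K/∂q_K = 0: 61 - 4q_K - (q_R) = 0.
Rigel's profit: π_R = (70 - Q)q_R - (18q_R + (1/2)q_R²). Setting ∂π_R/∂q_R = 0: 52 - 3q_R - (q_K) = 0.
Best responses: q_K = (61 - q_R)/4, q_R = (52 - q_K)/3.
Substituting one into the other gives q_K = 131/11 and q_R = 147/11.
Total output Q = 131/11 + 147/11 = 278/11.

25.27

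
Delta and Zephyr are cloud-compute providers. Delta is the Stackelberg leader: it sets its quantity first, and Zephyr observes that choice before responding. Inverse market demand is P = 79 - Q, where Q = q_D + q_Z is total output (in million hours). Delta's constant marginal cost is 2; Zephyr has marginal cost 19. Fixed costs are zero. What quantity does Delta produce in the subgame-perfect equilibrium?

47

Solve by backward induction. Given q_D, the follower Zephyr maximises π_Z = (79 - q_D - q_Z)q_Z - 19q_Z.
Follower FOC: 60 - q_D - 2q_Z = 0, so q_Z(q_D) = (60 - q_D)/2.
The leader anticipates this reaction. Substituting into P = 79 - Q gives P = 49 - (1/2)q_D, so π_D = (49 - (1/2)q_D)q_D - 2q_D.
Maximising: ∂π_D/∂q_D = 47 - q_D = 0, giving q_D = 47.
Then q_Z = (60 - 47)/2 = 13/2.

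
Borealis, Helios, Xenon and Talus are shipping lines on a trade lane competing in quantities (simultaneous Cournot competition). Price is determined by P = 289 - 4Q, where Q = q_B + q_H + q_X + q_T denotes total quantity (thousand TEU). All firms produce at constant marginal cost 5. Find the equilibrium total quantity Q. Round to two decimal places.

56.80

Each firm earns π_i = (289 - 4Q)q_i - 5q_i.
Setting ∂π_i/∂q_i = 0 with rivals' quantities fixed: 284 - 8q_i - 4·Σ_{j≠i} q_j = 0.
With identical firms every q_j equals q_i, so Σ_{j≠i} q_j = 3q_i and 284 = 20q_i, giving q_i = 71/5.
Total output Q = 71/5 + 71/5 + 71/5 + 71/5 = 284/5.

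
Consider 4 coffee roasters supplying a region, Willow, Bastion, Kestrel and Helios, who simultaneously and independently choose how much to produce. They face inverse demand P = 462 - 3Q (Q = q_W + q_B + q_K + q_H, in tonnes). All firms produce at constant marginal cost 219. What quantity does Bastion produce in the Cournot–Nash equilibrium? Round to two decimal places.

Each firm earns π_i = (462 - 3Q)q_i - 219q_i.
First-order condition (treating rivals' output as given): 243 - 6q_i - 3·Σ_{j≠i} q_j = 0.
By symmetry each firm produces the same amount; substituting Σ_{j≠i} q_j = 3q_i yields q_i = 243/15 = 81/5.

16.20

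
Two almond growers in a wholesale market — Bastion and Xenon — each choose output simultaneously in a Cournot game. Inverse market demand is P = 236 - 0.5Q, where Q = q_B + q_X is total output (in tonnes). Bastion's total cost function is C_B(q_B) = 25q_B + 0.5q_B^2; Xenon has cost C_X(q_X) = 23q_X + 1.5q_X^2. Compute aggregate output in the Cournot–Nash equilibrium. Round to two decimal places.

Bastion's profit: π_B = (236 - 0.5Q)q_B - (25q_B + (1/2)q_B²). Setting ∂π_B/∂q_B = 0: 211 - 2q_B - (1/2)(q_X) = 0.
Xenon's profit: π_X = (236 - 0.5Q)q_X - (23q_X + (3/2)q_X²). Setting ∂π_X/∂q_X = 0: 213 - 4q_X - (1/2)(q_B) = 0.
So q_B = (211 - (1/2)q_X)/2 and q_X = (213 - (1/2)q_B)/4.
Solving the pair: q_B = 95.1613, q_X = 1282/31.
Total output Q = 95.1613 + 1282/31 = 136.5161.

136.52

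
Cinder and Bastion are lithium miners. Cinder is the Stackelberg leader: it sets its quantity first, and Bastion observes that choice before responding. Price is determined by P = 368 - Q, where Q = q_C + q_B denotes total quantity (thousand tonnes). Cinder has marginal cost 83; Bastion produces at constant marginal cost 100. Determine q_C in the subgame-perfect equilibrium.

Solve by backward induction. Given q_C, the follower Bastion maximises π_B = (368 - q_C - q_B)q_B - 100q_B.
Setting the follower's marginal profit to zero, 268 - q_C - 2q_B = 0, i.e. q_B = (268 - q_C)/2.
Cinder substitutes q_B(q_C) into its own profit: π_C = q_C(368 - q_C - (268 - q_C)/2) - 83q_C = (234 - (1/2)q_C)q_C - 83q_C.
Maximising: ∂π_C/∂q_C = 151 - q_C = 0, giving q_C = 151.
Then q_B = (268 - 151)/2 = 117/2.

151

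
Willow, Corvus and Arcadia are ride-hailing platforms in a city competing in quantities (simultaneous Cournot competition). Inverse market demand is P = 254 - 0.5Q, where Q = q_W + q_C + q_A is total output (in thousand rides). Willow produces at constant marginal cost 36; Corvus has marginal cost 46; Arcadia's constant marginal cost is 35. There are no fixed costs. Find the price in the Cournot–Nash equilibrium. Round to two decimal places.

92.75

Willow's profit: π_W = (254 - 0.5Q)q_W - (36q_W). Setting ∂π_W/∂q_W = 0: 218 - q_W - (1/2)(q_C + q_A) = 0.
Corvus's profit: π_C = (254 - 0.5Q)q_C - (46q_C). Setting ∂π_C/∂q_C = 0: 208 - q_C - (1/2)(q_W + q_A) = 0.
Arcadia's first-order condition: 219 - q_A - (1/2)(q_W + q_C) = 0.
Summing all 3 equations gives 645 − 2Q = 0, hence Q = 645/2.
Back-substituting: q_W = (218 − 645/4)/(1/2) = 227/2, q_C = (208 − 645/4)/(1/2) = 187/2, q_A = (219 − 645/4)/(1/2) = 231/2.
Total output Q = 645/2, so price P = 254 - (1/2)·(645/2) = 371/4.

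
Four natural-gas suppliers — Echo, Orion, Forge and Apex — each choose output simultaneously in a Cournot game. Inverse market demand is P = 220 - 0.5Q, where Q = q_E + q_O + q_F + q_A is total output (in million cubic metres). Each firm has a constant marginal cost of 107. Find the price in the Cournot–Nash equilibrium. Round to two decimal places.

129.60

A representative firm's profit is π_i = q_i(220 - 0.5Q) - 107q_i.
First-order condition (treating rivals' output as given): 113 - q_i - (1/2)·Σ_{j≠i} q_j = 0.
With identical firms every q_j equals q_i, so Σ_{j≠i} q_j = 3q_i and 113 = (5/2)q_i, giving q_i = 226/5.
Total output Q = 904/5, so price P = 220 - (1/2)·(904/5) = 648/5.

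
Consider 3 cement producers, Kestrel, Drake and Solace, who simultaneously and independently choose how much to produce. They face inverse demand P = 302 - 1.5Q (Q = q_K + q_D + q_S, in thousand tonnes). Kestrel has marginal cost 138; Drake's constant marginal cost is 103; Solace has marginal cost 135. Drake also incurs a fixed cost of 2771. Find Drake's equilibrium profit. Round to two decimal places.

Kestrel's profit: π_K = (302 - 1.5Q)q_K - (138q_K). Setting ∂π_K/∂q_K = 0: 164 - 3q_K - (3/2)(q_D + q_S) = 0.
Drake's first-order condition: 199 - 3q_D - (3/2)(q_K + q_S) = 0.
Solace's profit: π_S = (302 - 1.5Q)q_S - (135q_S). Setting ∂π_S/∂q_S = 0: 167 - 3q_S - (3/2)(q_K + q_D) = 0.
Adding the 3 conditions: 530 − 3Q − 3Q = 0, i.e. Q = 265/3.
Back-substituting: q_K = (164 − 265/2)/(3/2) = 21, q_D = (199 − 265/2)/(3/2) = 133/3, q_S = (167 − 265/2)/(3/2) = 23.
Price P = 302 - (3/2)·(265/3) = 339/2.
Drake's profit: (339/2 - 103)·(133/3) - 2771 = 1063/6.

177.17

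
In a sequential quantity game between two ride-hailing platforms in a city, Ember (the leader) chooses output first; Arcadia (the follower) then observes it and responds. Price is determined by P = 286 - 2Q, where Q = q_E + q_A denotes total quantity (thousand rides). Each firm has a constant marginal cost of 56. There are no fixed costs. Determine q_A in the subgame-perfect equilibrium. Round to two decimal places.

Solve by backward induction. Given q_E, the follower Arcadia maximises π_A = (286 - 2q_E - 2q_A)q_A - 56q_A.
Setting the follower's marginal profit to zero, 230 - 2q_E - 4q_A = 0, i.e. q_A = (230 - 2q_E)/4.
The leader anticipates this reaction. Substituting into P = 286 - 2Q gives P = 171 - q_E, so π_E = (171 - q_E)q_E - 56q_E.
Leader FOC: 115 - 2q_E = 0, so q_E = 115/2.
Then q_A = (230 - 2·(115/2))/4 = 115/4.

28.75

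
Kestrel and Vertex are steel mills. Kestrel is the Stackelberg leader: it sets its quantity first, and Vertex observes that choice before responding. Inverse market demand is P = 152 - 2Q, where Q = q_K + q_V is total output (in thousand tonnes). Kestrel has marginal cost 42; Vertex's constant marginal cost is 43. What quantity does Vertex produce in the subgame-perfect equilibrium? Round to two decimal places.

Solve by backward induction. Given q_K, the follower Vertex maximises π_V = (152 - 2q_K - 2q_V)q_V - 43q_V.
Follower FOC: 109 - 2q_K - 4q_V = 0, so q_V(q_K) = (109 - 2q_K)/4.
Kestrel substitutes q_V(q_K) into its own profit: π_K = q_K(152 - 2q_K - (109 - 2q_K)/2) - 42q_K = (195/2 - q_K)q_K - 42q_K.
Leader FOC: 111/2 - 2q_K = 0, so q_K = 111/4.
Then q_V = (109 - 2·(111/4))/4 = 107/8.

13.38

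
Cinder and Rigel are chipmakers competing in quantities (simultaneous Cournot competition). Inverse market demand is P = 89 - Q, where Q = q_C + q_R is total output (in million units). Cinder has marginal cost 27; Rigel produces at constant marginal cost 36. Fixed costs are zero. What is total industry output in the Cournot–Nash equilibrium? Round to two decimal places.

Cinder's profit: π_C = (89 - Q)q_C - (27q_C). Setting ∂π_C/∂q_C = 0: 62 - 2q_C - (q_R) = 0.
Rigel's profit: π_R = (89 - Q)q_R - (36q_R). Setting ∂π_R/∂q_R = 0: 53 - 2q_R - (q_C) = 0.
Rearranging gives the reaction functions q_C = (62 - q_R)/2 and q_R = (53 - q_C)/2.
Solving the pair: q_C = 71/3, q_R = 44/3.
Total output Q = 71/3 + 44/3 = 115/3.

38.33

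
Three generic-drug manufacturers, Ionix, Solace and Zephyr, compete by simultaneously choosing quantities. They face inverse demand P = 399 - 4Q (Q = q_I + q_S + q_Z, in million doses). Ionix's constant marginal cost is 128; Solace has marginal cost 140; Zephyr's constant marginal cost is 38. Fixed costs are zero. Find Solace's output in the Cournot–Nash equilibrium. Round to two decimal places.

9.06

Ionix's profit: π_I = (399 - 4Q)q_I - (128q_I). Setting ∂π_I/∂q_I = 0: 271 - 8q_I - 4(q_S + q_Z) = 0.
Solace's profit: π_S = (399 - 4Q)q_S - (140q_S). Setting ∂π_S/∂q_S = 0: 259 - 8q_S - 4(q_I + q_Z) = 0.
Zephyr's profit: π_Z = (399 - 4Q)q_Z - (38q_Z). Setting ∂π_Z/∂q_Z = 0: 361 - 8q_Z - 4(q_I + q_S) = 0.
Adding the 3 conditions: 891 − 8Q − 8Q = 0, i.e. Q = 891/16.
Back-substituting: q_I = (271 − 891/4)/4 = 193/16, q_S = (259 − 891/4)/4 = 145/16, q_Z = (361 − 891/4)/4 = 553/16.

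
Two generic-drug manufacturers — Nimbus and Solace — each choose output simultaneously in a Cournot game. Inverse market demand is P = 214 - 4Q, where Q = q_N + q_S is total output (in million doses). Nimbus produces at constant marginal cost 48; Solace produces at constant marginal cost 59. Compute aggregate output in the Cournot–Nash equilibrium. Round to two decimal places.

26.75

Nimbus's profit: π_N = (214 - 4Q)q_N - (48q_N). Setting ∂π_N/∂q_N = 0: 166 - 8q_N - 4(q_S) = 0.
Solace's profit: π_S = (214 - 4Q)q_S - (59q_S). Setting ∂π_S/∂q_S = 0: 155 - 8q_S - 4(q_N) = 0.
Rearranging gives the reaction functions q_N = (166 - 4q_S)/8 and q_S = (155 - 4q_N)/8.
Substituting one into the other gives q_N = 59/4 and q_S = 12.
Total output Q = 59/4 + 12 = 107/4.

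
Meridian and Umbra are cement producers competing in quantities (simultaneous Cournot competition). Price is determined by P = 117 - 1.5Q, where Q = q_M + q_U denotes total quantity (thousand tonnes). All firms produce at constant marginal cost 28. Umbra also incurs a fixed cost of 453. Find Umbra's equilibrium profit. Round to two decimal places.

Each firm earns π_i = (117 - 1.5Q)q_i - 28q_i.
First-order condition (treating rivals' output as given): 89 - 3q_i - (3/2)q_j = 0.
With identical firms every q_j equals q_i, so q_j = q_i and 89 = (9/2)q_i, giving q_i = 178/9.
Price P = 117 - (3/2)·(356/9) = 173/3.
Umbra's profit: (173/3 - 28)·(178/9) - 453 = 133.7407.

133.74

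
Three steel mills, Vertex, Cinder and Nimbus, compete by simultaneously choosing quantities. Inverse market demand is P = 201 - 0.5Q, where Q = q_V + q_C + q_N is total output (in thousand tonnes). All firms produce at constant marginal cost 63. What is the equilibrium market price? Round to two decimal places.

97.50

Each firm earns π_i = (201 - 0.5Q)q_i - 63q_i.
Setting ∂π_i/∂q_i = 0 with rivals' quantities fixed: 138 - q_i - (1/2)·Σ_{j≠i} q_j = 0.
By symmetry each firm produces the same amount; substituting Σ_{j≠i} q_j = 2q_i yields q_i = 138/2 = 69.
Total output Q = 207, so price P = 201 - (1/2)·207 = 195/2.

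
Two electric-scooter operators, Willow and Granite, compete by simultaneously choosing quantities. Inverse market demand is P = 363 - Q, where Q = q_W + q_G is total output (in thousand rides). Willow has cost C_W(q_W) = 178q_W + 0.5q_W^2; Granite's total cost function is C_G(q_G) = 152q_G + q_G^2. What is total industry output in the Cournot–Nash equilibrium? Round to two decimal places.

Willow's profit: π_W = (363 - Q)q_W - (178q_W + (1/2)q_W²). Setting ∂π_W/∂q_W = 0: 185 - 3q_W - (q_G) = 0.
Granite's profit: π_G = (363 - Q)q_G - (152q_G + q_G²). Setting ∂π_G/∂q_G = 0: 211 - 4q_G - (q_W) = 0.
Best responses: q_W = (185 - q_G)/3, q_G = (211 - q_W)/4.
Solving the pair: q_W = 529/11, q_G = 448/11.
Total output Q = 529/11 + 448/11 = 977/11.

88.82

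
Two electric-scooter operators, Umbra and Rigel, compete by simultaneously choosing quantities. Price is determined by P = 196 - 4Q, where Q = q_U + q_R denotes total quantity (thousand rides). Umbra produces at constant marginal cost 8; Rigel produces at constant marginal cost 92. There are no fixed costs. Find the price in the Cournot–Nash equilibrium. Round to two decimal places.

Umbra's profit: π_U = (196 - 4Q)q_U - (8q_U). Setting ∂π_U/∂q_U = 0: 188 - 8q_U - 4(q_R) = 0.
Rigel's profit: π_R = (196 - 4Q)q_R - (92q_R). Setting ∂π_R/∂q_R = 0: 104 - 8q_R - 4(q_U) = 0.
So q_U = (188 - 4q_R)/8 and q_R = (104 - 4q_U)/8.
Substituting one into the other gives q_U = 68/3 and q_R = 5/3.
Total output Q = 73/3, so price P = 196 - 4·(73/3) = 296/3.

98.67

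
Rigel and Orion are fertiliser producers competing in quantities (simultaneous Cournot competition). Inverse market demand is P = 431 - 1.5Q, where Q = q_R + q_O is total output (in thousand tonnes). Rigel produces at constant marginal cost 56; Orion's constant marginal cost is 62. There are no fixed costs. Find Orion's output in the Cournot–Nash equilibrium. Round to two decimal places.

Rigel's profit: π_R = (431 - 1.5Q)q_R - (56q_R). Setting ∂π_R/∂q_R = 0: 375 - 3q_R - (3/2)(q_O) = 0.
Orion's profit: π_O = (431 - 1.5Q)q_O - (62q_O). Setting ∂π_O/∂q_O = 0: 369 - 3q_O - (3/2)(q_R) = 0.
Rearranging gives the reaction functions q_R = (375 - (3/2)q_O)/3 and q_O = (369 - (3/2)q_R)/3.
Solving the pair: q_R = 254/3, q_O = 242/3.

80.67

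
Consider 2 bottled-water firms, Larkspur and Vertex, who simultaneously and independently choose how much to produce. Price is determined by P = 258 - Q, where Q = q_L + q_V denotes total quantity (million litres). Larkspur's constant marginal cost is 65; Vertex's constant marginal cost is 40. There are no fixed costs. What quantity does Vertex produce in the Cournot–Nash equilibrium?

81

Larkspur's profit: π_L = (258 - Q)q_L - (65q_L). Setting ∂π_L/∂q_L = 0: 193 - 2q_L - (q_V) = 0.
Vertex's first-order condition: 218 - 2q_V - (q_L) = 0.
So q_L = (193 - q_V)/2 and q_V = (218 - q_L)/2.
Substituting one into the other gives q_L = 56 and q_V = 81.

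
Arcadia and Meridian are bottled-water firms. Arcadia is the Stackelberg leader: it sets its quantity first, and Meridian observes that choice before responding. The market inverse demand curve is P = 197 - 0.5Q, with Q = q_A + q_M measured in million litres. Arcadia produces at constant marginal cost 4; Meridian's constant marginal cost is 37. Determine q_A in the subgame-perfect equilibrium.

Solve by backward induction. Given q_A, the follower Meridian maximises π_M = (197 - (1/2)q_A - (1/2)q_M)q_M - 37q_M.
Setting the follower's marginal profit to zero, 160 - (1/2)q_A - q_M = 0, i.e. q_M = (160 - (1/2)q_A).
The leader anticipates this reaction. Substituting into P = 197 - 0.5Q gives P = 117 - (1/4)q_A, so π_A = (117 - (1/4)q_A)q_A - 4q_A.
The leader's first-order condition 113 - (1/2)q_A = 0 yields q_A = 226.
Then q_M = (160 - (1/2)·226) = 47.

226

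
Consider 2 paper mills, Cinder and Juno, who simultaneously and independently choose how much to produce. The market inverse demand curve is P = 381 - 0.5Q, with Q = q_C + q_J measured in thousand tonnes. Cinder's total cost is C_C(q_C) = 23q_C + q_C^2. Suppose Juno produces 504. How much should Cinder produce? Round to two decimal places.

35.33

With the rival's output fixed at 504, Cinder's profit is π_C = (381 - (1/2)·504 - (1/2)q_C)q_C - (23q_C + q_C²) = (129 - (1/2)q_C)q_C - (23q_C + q_C²).
∂π_C/∂q_C = 106 - 3q_C = 0, so q_C = 106/3.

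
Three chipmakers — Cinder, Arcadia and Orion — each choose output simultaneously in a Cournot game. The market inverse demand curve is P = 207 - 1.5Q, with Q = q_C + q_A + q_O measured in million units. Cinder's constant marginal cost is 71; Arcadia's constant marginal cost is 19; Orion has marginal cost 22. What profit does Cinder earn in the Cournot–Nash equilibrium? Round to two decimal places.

Cinder's profit: π_C = (207 - 1.5Q)q_C - (71q_C). Setting ∂π_C/∂q_C = 0: 136 - 3q_C - (3/2)(q_A + q_O) = 0.
Arcadia's profit: π_A = (207 - 1.5Q)q_A - (19q_A). Setting ∂π_A/∂q_A = 0: 188 - 3q_A - (3/2)(q_C + q_O) = 0.
Orion's profit: π_O = (207 - 1.5Q)q_O - (22q_O). Setting ∂π_O/∂q_O = 0: 185 - 3q_O - (3/2)(q_C + q_A) = 0.
Adding the 3 first-order conditions: 509 − 6Q = 0, so Q = 509/6.
Back-substituting: q_C = (136 − 509/4)/(3/2) = 35/6, q_A = (188 − 509/4)/(3/2) = 81/2, q_O = (185 − 509/4)/(3/2) = 77/2.
Price P = 207 - (3/2)·(509/6) = 319/4.
Cinder's profit: (319/4 - 71)·(35/6) = 1225/24.

51.04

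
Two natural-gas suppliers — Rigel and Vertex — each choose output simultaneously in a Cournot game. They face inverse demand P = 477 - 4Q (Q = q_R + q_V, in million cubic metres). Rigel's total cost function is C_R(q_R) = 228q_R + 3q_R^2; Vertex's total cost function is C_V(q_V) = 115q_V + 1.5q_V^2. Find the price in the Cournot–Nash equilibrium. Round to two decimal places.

321.55

Rigel's profit: π_R = (477 - 4Q)q_R - (228q_R + 3q_R²). Setting ∂π_R/∂q_R = 0: 249 - 14q_R - 4(q_V) = 0.
Vertex's profit: π_V = (477 - 4Q)q_V - (115q_V + (3/2)q_V²). Setting ∂π_V/∂q_V = 0: 362 - 11q_V - 4(q_R) = 0.
So q_R = (249 - 4q_V)/14 and q_V = (362 - 4q_R)/11.
Substituting one into the other gives q_R = 1291/138 and q_V = 29.5072.
Total output Q = 38.8623, so price P = 477 - 4·38.8623 = 321.5507.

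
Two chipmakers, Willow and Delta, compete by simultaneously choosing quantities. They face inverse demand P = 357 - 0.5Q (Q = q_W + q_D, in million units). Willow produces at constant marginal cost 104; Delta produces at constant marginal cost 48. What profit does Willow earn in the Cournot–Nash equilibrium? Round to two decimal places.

8624.22

Willow's profit: π_W = (357 - 0.5Q)q_W - (104q_W). Setting ∂π_W/∂q_W = 0: 253 - q_W - (1/2)(q_D) = 0.
Delta's first-order condition: 309 - q_D - (1/2)(q_W) = 0.
Rearranging gives the reaction functions q_W = (253 - (1/2)q_D) and q_D = (309 - (1/2)q_W).
Substituting one into the other gives q_W = 394/3 and q_D = 730/3.
Price P = 357 - (1/2)·(1124/3) = 509/3.
Willow's profit: (509/3 - 104)·(394/3) = 8624.2222.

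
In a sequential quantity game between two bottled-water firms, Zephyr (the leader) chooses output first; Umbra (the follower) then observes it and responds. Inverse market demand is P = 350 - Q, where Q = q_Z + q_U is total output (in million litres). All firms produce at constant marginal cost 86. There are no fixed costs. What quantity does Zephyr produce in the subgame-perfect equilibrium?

The follower Umbra best-responds to any q_Z: π_U = (350 - Q)q_U - 86q_U.
Follower FOC: 264 - q_Z - 2q_U = 0, so q_U(q_Z) = (264 - q_Z)/2.
The leader anticipates this reaction. Substituting into P = 350 - Q gives P = 218 - (1/2)q_Z, so π_Z = (218 - (1/2)q_Z)q_Z - 86q_Z.
The leader's first-order condition 132 - q_Z = 0 yields q_Z = 132.
Then q_U = (264 - 132)/2 = 66.

132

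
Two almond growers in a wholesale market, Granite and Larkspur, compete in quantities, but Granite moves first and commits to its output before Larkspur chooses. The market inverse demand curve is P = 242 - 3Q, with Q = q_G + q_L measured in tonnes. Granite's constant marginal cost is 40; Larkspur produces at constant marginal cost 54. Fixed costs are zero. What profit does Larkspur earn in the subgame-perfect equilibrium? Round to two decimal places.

The follower Larkspur best-responds to any q_G: π_L = (242 - 3Q)q_L - 54q_L.
∂π_L/∂q_L = 188 - 3q_G - 6q_L = 0 gives the reaction function q_L = (188 - 3q_G)/6.
The leader anticipates this reaction. Substituting into P = 242 - 3Q gives P = 148 - (3/2)q_G, so π_G = (148 - (3/2)q_G)q_G - 40q_G.
Maximising: ∂π_G/∂q_G = 108 - 3q_G = 0, giving q_G = 36.
Then q_L = (188 - 3·36)/6 = 40/3.
Price P = 242 - 3·(148/3) = 94.
Larkspur's profit: (94 - 54)·(40/3) = 1600/3.

533.33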